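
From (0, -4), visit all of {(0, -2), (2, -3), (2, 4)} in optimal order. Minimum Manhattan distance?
12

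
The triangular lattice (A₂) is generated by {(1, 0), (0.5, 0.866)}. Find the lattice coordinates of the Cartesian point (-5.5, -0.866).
-5b₁ - b₂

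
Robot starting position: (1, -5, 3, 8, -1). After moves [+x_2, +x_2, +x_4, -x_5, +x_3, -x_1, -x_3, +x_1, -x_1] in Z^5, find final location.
(0, -3, 3, 9, -2)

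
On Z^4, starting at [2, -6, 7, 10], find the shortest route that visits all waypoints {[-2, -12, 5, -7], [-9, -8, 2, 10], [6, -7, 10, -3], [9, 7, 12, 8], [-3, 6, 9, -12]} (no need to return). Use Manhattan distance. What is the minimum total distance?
137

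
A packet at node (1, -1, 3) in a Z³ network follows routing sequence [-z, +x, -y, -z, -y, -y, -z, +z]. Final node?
(2, -4, 1)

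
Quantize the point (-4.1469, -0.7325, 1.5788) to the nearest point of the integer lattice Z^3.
(-4, -1, 2)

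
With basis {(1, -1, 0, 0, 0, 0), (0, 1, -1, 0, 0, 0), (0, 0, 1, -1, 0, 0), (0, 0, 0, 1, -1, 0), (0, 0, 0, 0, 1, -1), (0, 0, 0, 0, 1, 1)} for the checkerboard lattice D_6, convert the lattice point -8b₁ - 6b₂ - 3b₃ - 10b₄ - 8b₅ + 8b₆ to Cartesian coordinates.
(-8, 2, 3, -7, 10, 16)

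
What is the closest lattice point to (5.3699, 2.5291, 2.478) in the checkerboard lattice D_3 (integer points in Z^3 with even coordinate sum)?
(5, 3, 2)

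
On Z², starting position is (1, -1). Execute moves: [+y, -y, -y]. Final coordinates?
(1, -2)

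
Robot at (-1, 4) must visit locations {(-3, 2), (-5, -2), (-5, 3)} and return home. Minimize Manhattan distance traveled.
20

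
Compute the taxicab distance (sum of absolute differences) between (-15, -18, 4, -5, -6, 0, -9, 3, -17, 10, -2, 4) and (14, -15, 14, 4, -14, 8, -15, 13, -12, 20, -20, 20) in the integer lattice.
132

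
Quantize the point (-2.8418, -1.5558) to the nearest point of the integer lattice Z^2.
(-3, -2)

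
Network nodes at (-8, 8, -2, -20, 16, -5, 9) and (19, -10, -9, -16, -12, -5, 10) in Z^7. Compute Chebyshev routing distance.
28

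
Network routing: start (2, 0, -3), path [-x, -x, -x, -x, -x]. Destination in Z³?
(-3, 0, -3)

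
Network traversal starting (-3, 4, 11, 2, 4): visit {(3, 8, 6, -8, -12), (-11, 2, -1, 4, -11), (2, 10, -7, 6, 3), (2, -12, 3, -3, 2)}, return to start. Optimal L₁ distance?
196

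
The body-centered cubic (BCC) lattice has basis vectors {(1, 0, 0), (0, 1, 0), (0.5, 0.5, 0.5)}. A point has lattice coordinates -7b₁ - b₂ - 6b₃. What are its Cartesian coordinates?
(-10, -4, -3)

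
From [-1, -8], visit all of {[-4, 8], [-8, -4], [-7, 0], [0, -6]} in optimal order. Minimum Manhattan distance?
29
(one optimal route: (-1, -8) → (0, -6) → (-8, -4) → (-7, 0) → (-4, 8))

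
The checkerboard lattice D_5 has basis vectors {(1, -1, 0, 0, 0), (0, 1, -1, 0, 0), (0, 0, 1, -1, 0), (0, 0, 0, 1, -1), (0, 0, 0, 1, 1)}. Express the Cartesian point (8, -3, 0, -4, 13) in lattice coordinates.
8b₁ + 5b₂ + 5b₃ - 6b₄ + 7b₅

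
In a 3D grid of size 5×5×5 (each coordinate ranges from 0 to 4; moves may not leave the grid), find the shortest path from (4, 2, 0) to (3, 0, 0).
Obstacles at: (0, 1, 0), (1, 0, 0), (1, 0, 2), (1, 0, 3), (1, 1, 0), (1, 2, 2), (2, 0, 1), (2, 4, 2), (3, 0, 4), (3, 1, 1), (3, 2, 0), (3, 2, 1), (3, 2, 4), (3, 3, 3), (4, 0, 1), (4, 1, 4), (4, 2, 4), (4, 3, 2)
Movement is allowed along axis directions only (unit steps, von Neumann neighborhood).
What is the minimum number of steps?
3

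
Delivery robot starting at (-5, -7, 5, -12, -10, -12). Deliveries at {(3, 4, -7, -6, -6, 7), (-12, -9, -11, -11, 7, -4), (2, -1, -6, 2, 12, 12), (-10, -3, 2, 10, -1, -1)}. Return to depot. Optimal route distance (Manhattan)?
258
(one optimal route: (-5, -7, 5, -12, -10, -12) → (3, 4, -7, -6, -6, 7) → (2, -1, -6, 2, 12, 12) → (-10, -3, 2, 10, -1, -1) → (-12, -9, -11, -11, 7, -4) → (-5, -7, 5, -12, -10, -12))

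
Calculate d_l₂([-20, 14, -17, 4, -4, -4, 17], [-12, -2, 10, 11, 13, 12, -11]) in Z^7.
49.2646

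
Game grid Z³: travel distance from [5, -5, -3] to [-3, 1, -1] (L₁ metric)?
16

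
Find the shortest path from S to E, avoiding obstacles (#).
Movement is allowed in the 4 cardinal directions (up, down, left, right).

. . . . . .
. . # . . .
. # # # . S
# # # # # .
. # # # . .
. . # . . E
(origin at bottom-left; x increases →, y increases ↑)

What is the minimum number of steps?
3
(one shortest path: (5, 3) → (5, 2) → (5, 1) → (5, 0))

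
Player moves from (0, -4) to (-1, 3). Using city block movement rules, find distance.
8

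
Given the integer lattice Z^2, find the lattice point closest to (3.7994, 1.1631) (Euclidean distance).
(4, 1)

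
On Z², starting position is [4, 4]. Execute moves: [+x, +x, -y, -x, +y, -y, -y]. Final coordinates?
(5, 2)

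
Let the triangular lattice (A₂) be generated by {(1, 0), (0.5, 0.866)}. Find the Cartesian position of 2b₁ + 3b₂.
(3.5, 2.598)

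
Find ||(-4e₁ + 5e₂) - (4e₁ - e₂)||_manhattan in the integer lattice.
14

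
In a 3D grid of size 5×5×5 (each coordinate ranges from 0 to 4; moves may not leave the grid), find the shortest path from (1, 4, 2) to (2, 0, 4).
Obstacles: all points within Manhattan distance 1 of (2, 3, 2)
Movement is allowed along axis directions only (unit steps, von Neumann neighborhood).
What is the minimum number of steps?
7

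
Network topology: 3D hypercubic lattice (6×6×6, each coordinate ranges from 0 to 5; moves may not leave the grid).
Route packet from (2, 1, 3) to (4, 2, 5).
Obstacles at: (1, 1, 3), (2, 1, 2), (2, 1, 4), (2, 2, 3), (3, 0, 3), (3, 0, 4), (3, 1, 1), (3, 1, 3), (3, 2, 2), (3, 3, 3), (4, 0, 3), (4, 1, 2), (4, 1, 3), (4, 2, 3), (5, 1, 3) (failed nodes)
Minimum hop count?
7
(one shortest path: (2, 1, 3) → (2, 0, 3) → (2, 0, 4) → (2, 0, 5) → (3, 0, 5) → (4, 0, 5) → (4, 1, 5) → (4, 2, 5))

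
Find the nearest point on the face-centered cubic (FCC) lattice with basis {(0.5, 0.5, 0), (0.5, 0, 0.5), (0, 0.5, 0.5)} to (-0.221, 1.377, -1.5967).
(0, 1.5, -1.5)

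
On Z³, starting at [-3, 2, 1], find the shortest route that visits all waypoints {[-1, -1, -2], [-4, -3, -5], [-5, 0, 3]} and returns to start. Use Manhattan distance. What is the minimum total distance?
34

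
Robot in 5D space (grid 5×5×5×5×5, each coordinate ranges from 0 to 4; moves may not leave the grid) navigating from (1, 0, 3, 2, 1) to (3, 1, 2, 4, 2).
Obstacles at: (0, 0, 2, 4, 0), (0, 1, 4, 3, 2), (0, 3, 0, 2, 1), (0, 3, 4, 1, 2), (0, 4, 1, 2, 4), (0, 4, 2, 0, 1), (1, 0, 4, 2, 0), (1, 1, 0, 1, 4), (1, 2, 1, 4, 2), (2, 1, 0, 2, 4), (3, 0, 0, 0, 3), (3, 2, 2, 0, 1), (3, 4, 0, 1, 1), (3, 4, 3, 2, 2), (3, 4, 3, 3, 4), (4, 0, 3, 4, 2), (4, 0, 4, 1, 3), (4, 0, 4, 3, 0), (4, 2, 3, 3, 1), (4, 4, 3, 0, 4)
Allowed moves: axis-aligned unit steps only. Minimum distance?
7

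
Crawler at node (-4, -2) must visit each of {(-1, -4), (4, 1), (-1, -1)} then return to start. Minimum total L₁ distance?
26
(one optimal route: (-4, -2) → (-1, -4) → (4, 1) → (-1, -1) → (-4, -2))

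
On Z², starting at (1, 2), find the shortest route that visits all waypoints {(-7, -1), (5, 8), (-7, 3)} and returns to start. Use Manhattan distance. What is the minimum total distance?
42
(one optimal route: (1, 2) → (-7, -1) → (-7, 3) → (5, 8) → (1, 2))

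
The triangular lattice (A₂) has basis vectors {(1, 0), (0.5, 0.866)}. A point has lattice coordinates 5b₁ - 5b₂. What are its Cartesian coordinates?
(2.5, -4.33)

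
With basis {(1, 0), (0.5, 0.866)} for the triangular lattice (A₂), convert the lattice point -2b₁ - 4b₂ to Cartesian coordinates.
(-4, -3.464)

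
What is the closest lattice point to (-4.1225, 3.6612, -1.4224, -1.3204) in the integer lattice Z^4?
(-4, 4, -1, -1)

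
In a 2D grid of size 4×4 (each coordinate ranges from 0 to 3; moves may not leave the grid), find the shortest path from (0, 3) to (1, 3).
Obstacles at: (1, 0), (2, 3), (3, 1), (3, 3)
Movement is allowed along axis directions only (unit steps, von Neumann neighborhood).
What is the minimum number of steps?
1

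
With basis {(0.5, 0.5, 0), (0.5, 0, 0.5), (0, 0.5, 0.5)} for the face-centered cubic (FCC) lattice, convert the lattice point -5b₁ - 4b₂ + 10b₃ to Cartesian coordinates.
(-4.5, 2.5, 3)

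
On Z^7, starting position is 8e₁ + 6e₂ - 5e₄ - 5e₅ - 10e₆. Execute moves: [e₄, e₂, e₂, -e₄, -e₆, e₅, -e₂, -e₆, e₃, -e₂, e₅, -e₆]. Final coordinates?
(8, 6, 1, -5, -3, -13, 0)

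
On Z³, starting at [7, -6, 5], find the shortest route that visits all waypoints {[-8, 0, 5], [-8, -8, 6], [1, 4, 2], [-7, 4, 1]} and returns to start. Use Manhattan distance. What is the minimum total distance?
64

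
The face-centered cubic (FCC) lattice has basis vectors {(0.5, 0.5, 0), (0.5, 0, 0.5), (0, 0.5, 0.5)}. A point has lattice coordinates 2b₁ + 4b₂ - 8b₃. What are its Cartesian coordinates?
(3, -3, -2)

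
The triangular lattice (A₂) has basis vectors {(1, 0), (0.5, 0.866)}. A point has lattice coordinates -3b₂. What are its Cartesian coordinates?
(-1.5, -2.598)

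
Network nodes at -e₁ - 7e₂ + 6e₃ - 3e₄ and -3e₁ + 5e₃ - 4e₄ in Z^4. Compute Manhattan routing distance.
11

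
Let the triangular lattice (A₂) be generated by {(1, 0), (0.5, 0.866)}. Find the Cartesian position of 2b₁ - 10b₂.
(-3, -8.66)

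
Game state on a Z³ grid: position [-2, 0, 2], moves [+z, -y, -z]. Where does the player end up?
(-2, -1, 2)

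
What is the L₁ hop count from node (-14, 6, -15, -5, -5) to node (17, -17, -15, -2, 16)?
78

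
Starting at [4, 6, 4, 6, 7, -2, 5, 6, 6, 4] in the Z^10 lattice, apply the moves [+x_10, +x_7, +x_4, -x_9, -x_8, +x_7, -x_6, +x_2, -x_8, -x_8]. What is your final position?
(4, 7, 4, 7, 7, -3, 7, 3, 5, 5)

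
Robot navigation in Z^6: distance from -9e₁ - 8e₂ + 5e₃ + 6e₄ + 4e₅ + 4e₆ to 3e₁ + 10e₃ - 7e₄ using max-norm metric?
13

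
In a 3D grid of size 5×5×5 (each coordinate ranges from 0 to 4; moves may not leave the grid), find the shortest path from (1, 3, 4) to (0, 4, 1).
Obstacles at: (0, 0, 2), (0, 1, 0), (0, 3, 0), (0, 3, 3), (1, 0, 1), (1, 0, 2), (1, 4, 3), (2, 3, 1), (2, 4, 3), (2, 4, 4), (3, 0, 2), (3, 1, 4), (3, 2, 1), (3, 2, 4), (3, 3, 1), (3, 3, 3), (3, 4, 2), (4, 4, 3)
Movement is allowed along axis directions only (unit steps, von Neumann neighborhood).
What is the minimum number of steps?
5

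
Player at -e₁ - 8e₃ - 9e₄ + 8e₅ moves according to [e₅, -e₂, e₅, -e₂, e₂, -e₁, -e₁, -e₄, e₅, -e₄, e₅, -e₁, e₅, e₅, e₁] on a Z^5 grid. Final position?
(-3, -1, -8, -11, 14)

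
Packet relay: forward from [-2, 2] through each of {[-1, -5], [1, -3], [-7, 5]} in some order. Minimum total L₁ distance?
28
(one optimal route: (-2, 2) → (-1, -5) → (1, -3) → (-7, 5))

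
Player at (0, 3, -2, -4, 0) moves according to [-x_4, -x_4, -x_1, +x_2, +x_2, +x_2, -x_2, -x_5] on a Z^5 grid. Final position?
(-1, 5, -2, -6, -1)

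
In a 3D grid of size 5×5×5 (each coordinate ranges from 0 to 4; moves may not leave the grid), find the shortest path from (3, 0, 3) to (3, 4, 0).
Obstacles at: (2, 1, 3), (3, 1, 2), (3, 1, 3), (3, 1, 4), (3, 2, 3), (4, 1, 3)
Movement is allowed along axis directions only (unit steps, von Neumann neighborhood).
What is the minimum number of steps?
7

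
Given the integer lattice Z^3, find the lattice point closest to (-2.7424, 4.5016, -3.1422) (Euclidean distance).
(-3, 5, -3)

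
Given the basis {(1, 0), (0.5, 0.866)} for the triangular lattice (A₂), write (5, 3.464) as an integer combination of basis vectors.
3b₁ + 4b₂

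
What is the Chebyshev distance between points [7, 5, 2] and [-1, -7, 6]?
12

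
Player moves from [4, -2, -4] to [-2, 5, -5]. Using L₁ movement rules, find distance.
14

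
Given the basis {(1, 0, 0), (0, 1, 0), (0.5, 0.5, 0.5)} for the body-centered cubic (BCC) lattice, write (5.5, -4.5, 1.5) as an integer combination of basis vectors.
4b₁ - 6b₂ + 3b₃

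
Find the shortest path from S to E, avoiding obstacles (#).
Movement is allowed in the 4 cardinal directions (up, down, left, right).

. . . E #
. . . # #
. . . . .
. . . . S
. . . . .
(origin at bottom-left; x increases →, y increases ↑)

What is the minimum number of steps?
6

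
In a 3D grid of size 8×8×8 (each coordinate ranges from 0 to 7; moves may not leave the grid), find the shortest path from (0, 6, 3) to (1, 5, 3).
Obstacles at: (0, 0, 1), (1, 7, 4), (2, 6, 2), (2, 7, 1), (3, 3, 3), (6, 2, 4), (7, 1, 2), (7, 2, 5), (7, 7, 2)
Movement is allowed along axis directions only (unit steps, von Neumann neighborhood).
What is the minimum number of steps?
2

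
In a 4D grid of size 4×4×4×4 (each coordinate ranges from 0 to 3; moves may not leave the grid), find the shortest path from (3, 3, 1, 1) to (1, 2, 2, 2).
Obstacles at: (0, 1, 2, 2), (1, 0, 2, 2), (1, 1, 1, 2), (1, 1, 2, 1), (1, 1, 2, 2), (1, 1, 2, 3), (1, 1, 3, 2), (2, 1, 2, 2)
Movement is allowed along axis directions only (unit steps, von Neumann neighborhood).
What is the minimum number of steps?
5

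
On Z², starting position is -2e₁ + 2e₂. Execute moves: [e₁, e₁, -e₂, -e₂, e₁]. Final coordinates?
(1, 0)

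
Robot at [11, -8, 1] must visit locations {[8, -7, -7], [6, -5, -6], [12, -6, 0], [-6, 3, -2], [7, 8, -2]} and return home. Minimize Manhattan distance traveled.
84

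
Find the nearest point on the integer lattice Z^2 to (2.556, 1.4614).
(3, 1)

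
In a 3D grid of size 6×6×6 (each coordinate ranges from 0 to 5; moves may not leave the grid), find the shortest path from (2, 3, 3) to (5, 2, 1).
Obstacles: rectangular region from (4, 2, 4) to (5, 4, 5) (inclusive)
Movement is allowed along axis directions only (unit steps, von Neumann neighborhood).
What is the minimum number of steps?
6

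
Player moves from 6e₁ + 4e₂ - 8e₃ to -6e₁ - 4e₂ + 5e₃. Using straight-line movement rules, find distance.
19.4165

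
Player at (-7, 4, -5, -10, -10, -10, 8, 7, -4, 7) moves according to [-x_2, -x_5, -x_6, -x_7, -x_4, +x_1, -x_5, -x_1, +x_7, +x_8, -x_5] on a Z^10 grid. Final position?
(-7, 3, -5, -11, -13, -11, 8, 8, -4, 7)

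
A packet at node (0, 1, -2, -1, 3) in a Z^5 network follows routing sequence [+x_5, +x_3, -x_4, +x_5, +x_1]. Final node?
(1, 1, -1, -2, 5)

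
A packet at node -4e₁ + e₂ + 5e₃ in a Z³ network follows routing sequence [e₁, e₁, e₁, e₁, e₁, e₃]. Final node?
(1, 1, 6)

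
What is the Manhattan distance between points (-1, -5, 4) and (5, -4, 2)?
9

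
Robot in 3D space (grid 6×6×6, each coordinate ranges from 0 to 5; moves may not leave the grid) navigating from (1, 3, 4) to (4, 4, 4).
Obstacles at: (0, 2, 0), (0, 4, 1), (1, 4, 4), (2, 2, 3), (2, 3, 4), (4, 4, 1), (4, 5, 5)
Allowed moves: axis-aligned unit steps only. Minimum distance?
6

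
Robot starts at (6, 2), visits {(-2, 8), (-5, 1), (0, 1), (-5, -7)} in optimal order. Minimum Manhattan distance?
34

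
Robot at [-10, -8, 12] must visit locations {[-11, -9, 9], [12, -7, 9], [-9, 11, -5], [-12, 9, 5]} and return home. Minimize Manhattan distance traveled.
122
(one optimal route: (-10, -8, 12) → (-11, -9, 9) → (-12, 9, 5) → (-9, 11, -5) → (12, -7, 9) → (-10, -8, 12))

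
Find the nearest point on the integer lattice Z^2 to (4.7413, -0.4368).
(5, 0)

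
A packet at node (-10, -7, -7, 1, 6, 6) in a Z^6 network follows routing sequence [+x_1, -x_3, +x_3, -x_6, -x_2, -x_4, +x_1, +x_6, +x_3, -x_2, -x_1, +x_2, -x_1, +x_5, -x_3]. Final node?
(-10, -8, -7, 0, 7, 6)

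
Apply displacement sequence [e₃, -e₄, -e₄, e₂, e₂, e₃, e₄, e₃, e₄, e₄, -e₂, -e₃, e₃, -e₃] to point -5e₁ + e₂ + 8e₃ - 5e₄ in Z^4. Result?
(-5, 2, 10, -4)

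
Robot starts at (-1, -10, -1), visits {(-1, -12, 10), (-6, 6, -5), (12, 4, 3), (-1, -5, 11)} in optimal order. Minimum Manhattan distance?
79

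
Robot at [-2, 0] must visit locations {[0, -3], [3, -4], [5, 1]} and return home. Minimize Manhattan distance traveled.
24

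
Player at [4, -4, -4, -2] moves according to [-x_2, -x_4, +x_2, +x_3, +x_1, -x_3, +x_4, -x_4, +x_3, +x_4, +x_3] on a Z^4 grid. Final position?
(5, -4, -2, -2)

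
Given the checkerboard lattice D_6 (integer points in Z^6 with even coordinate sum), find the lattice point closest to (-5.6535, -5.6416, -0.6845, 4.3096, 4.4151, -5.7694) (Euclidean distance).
(-6, -6, -1, 4, 5, -6)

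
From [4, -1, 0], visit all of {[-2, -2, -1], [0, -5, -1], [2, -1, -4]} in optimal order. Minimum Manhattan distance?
19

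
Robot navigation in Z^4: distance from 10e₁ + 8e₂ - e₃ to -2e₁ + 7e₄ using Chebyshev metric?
12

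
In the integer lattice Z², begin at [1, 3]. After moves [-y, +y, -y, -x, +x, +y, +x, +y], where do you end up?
(2, 4)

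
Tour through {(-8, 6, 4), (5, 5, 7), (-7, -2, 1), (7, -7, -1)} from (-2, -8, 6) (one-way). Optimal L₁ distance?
67
(one optimal route: (-2, -8, 6) → (-7, -2, 1) → (-8, 6, 4) → (5, 5, 7) → (7, -7, -1))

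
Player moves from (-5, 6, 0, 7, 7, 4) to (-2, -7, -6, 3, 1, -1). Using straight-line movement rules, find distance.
17.0587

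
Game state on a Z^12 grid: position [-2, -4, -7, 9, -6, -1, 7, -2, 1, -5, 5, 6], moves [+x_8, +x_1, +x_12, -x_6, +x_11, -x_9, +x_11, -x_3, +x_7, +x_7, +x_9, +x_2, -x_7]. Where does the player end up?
(-1, -3, -8, 9, -6, -2, 8, -1, 1, -5, 7, 7)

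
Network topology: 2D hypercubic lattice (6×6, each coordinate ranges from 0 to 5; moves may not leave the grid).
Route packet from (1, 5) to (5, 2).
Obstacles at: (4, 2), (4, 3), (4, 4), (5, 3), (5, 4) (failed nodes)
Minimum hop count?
9
(one shortest path: (1, 5) → (2, 5) → (3, 5) → (3, 4) → (3, 3) → (3, 2) → (3, 1) → (4, 1) → (5, 1) → (5, 2))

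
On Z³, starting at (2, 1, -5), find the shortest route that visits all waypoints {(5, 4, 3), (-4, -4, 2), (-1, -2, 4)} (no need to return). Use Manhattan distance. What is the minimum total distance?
34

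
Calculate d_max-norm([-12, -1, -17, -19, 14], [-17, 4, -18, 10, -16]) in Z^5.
30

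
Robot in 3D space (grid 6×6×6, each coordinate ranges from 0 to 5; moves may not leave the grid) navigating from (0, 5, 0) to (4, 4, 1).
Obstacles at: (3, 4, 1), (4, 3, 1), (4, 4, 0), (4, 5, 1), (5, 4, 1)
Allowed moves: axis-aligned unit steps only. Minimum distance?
8
(one shortest path: (0, 5, 0) → (1, 5, 0) → (2, 5, 0) → (3, 5, 0) → (3, 5, 1) → (3, 5, 2) → (4, 5, 2) → (4, 4, 2) → (4, 4, 1))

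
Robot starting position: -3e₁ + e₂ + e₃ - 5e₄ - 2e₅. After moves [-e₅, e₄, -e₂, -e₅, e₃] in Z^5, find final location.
(-3, 0, 2, -4, -4)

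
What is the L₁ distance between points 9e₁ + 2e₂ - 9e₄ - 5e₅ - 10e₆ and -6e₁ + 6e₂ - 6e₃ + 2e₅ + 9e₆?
60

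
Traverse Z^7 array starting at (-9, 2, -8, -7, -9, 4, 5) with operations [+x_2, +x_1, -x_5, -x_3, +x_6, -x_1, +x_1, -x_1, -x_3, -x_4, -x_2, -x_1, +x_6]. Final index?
(-10, 2, -10, -8, -10, 6, 5)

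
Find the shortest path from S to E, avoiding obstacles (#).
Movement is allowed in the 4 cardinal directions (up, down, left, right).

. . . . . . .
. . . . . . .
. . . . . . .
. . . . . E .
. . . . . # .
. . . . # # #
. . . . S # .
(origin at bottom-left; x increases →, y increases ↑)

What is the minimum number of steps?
6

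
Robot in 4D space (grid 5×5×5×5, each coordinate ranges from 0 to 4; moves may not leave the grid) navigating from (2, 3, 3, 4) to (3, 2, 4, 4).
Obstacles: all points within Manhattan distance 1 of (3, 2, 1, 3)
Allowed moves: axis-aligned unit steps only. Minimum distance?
3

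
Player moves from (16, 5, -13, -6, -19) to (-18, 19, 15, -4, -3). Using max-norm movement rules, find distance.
34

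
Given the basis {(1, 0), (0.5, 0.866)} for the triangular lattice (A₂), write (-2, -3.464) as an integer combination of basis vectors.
-4b₂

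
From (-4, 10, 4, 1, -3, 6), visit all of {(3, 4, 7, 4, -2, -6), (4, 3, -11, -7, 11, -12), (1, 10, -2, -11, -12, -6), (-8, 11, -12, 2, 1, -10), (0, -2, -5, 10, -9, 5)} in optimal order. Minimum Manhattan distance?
220
(one optimal route: (-4, 10, 4, 1, -3, 6) → (3, 4, 7, 4, -2, -6) → (0, -2, -5, 10, -9, 5) → (1, 10, -2, -11, -12, -6) → (-8, 11, -12, 2, 1, -10) → (4, 3, -11, -7, 11, -12))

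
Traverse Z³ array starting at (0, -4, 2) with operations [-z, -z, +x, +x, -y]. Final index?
(2, -5, 0)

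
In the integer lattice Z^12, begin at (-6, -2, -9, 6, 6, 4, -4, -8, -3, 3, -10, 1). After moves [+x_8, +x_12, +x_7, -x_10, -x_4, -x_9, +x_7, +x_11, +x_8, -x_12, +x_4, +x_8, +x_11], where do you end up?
(-6, -2, -9, 6, 6, 4, -2, -5, -4, 2, -8, 1)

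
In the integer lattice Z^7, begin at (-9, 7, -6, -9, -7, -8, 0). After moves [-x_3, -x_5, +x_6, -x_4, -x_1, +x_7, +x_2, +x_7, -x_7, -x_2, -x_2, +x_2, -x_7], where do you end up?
(-10, 7, -7, -10, -8, -7, 0)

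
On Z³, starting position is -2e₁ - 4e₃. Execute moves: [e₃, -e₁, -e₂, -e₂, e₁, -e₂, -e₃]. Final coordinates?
(-2, -3, -4)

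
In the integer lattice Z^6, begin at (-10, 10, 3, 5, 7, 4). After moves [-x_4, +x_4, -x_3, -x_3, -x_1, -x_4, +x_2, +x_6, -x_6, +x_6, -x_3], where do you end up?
(-11, 11, 0, 4, 7, 5)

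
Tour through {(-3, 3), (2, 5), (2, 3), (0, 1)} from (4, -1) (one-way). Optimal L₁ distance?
18
(one optimal route: (4, -1) → (0, 1) → (-3, 3) → (2, 3) → (2, 5))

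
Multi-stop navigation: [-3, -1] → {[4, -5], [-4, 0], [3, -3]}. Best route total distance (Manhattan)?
15
(one optimal route: (-3, -1) → (-4, 0) → (3, -3) → (4, -5))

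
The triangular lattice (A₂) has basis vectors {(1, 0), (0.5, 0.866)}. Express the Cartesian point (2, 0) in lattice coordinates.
2b₁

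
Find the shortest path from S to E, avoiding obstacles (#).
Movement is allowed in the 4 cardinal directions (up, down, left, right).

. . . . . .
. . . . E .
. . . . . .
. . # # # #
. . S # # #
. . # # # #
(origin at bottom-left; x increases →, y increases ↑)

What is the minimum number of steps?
7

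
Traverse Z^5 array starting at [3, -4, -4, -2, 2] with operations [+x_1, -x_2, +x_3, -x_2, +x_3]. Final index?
(4, -6, -2, -2, 2)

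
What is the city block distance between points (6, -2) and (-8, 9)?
25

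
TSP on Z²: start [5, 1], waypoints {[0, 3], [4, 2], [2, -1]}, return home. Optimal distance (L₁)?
18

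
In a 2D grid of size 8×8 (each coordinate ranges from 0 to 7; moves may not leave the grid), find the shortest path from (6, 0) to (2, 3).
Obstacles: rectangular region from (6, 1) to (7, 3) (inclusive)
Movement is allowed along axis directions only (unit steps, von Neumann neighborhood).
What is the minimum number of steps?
7
(one shortest path: (6, 0) → (5, 0) → (4, 0) → (3, 0) → (2, 0) → (2, 1) → (2, 2) → (2, 3))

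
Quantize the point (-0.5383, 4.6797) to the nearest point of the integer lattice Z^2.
(-1, 5)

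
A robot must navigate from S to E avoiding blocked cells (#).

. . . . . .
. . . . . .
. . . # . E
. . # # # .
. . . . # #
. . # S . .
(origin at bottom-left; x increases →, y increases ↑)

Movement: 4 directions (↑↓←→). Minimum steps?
11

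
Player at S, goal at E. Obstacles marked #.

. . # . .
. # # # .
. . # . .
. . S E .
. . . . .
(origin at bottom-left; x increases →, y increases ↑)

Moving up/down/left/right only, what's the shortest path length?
1
(one shortest path: (2, 1) → (3, 1))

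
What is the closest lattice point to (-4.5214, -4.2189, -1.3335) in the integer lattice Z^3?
(-5, -4, -1)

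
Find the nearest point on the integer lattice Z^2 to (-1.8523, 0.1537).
(-2, 0)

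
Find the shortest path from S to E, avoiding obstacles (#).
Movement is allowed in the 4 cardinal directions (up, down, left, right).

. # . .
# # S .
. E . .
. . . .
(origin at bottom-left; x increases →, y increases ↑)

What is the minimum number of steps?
2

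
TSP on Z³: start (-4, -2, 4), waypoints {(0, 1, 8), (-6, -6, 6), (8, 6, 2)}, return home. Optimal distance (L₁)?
64
(one optimal route: (-4, -2, 4) → (-6, -6, 6) → (0, 1, 8) → (8, 6, 2) → (-4, -2, 4))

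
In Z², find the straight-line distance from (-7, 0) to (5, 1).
12.0416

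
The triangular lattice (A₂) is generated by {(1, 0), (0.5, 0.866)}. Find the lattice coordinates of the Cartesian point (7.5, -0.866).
8b₁ - b₂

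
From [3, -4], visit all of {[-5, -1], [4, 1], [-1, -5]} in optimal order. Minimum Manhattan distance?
24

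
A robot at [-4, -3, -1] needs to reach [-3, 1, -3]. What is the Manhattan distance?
7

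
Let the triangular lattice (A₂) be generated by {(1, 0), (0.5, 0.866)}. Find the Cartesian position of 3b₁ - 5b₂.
(0.5, -4.33)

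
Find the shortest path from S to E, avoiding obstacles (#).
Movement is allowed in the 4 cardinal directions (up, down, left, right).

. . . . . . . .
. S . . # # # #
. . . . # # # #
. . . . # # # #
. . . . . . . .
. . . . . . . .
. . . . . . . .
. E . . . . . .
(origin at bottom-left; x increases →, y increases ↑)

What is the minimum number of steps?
6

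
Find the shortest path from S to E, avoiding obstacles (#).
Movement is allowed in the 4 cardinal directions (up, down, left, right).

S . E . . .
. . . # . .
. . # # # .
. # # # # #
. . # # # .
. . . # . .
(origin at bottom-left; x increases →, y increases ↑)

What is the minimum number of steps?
2
(one shortest path: (0, 5) → (1, 5) → (2, 5))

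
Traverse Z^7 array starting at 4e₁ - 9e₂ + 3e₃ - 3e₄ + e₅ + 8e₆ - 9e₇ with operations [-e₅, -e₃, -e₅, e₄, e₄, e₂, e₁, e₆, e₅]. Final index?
(5, -8, 2, -1, 0, 9, -9)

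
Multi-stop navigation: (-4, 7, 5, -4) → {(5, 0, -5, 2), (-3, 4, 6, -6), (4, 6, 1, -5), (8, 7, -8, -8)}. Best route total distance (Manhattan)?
62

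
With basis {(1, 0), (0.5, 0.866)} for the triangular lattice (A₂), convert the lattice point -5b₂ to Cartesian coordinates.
(-2.5, -4.33)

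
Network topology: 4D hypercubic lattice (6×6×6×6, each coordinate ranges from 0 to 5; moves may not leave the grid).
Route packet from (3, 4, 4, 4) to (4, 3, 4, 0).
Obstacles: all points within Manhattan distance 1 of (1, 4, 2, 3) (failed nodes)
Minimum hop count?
6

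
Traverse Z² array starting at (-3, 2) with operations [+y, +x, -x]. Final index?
(-3, 3)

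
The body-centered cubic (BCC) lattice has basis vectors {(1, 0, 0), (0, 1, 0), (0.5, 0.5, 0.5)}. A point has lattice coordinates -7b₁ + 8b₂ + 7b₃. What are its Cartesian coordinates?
(-3.5, 11.5, 3.5)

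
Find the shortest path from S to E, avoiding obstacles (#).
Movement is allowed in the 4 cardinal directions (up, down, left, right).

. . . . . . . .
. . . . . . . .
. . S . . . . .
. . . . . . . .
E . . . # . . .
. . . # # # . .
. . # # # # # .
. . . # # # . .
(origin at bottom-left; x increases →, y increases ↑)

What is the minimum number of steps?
4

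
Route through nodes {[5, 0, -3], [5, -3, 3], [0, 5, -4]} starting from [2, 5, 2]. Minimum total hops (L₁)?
28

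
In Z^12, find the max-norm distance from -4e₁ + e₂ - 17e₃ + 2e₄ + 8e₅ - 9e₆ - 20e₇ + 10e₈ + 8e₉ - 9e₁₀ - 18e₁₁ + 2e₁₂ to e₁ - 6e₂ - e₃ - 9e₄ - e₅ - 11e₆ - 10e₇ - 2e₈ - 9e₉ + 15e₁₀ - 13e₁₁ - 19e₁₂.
24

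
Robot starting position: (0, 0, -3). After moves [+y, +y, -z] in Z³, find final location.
(0, 2, -4)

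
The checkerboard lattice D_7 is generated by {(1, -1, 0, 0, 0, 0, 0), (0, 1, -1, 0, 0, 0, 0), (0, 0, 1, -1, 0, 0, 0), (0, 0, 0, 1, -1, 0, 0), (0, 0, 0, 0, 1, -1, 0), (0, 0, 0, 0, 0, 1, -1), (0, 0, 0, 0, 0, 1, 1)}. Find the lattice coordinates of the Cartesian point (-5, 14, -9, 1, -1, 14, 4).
-5b₁ + 9b₂ + b₄ + 5b₆ + 9b₇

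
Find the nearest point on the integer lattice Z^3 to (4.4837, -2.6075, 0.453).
(4, -3, 0)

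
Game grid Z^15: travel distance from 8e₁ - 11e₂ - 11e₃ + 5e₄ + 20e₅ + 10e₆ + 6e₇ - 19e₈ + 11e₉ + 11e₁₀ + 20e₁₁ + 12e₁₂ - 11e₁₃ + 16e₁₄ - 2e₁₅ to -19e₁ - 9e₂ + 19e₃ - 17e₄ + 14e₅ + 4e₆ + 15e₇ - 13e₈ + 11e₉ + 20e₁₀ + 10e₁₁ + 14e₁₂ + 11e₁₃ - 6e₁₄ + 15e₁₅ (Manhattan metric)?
190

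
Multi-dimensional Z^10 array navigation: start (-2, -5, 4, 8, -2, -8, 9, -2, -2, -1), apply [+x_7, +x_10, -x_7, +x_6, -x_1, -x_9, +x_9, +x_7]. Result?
(-3, -5, 4, 8, -2, -7, 10, -2, -2, 0)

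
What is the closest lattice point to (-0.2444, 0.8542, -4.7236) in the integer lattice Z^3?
(0, 1, -5)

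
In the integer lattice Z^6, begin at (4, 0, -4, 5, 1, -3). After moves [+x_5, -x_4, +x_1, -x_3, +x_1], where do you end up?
(6, 0, -5, 4, 2, -3)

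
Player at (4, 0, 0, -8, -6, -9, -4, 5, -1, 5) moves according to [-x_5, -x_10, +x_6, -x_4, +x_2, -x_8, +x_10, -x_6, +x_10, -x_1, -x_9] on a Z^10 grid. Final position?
(3, 1, 0, -9, -7, -9, -4, 4, -2, 6)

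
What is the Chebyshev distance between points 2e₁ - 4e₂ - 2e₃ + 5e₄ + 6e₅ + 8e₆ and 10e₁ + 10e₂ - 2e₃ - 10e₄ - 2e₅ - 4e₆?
15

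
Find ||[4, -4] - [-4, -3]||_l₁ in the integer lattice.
9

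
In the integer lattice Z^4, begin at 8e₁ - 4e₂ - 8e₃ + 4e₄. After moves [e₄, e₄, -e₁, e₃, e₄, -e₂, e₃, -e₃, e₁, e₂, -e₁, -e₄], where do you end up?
(7, -4, -7, 6)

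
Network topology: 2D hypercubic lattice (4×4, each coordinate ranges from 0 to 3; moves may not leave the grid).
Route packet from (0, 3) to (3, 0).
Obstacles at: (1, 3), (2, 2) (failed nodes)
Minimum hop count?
6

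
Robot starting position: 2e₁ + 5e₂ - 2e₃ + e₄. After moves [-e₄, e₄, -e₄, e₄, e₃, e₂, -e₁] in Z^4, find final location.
(1, 6, -1, 1)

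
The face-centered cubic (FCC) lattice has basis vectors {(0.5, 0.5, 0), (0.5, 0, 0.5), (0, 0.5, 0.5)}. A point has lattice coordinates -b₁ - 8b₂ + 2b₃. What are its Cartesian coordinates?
(-4.5, 0.5, -3)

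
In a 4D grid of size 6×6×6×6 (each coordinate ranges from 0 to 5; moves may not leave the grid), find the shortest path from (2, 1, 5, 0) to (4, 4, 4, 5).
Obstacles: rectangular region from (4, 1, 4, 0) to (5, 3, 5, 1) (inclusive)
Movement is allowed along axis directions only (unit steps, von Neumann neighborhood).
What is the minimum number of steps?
11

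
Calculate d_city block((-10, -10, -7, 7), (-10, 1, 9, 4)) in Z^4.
30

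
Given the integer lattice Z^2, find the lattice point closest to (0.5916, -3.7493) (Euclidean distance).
(1, -4)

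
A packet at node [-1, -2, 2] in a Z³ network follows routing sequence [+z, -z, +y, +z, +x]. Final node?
(0, -1, 3)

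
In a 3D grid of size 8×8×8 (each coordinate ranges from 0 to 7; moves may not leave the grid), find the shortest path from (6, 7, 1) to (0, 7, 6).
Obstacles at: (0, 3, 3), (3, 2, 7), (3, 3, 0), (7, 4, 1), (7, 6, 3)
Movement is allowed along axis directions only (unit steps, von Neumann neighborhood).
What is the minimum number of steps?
11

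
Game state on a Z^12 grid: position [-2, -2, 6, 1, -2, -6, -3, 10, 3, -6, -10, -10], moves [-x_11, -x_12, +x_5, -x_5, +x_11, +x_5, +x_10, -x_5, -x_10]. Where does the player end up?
(-2, -2, 6, 1, -2, -6, -3, 10, 3, -6, -10, -11)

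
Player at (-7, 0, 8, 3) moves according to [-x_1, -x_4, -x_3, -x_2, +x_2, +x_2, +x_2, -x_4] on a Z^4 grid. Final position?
(-8, 2, 7, 1)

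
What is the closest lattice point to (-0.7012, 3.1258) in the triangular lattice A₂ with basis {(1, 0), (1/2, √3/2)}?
(-1, 3.464)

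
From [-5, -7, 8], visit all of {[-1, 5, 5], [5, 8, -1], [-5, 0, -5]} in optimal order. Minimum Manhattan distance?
54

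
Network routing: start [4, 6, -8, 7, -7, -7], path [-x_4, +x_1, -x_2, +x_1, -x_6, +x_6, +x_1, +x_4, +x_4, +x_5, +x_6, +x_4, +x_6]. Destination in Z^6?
(7, 5, -8, 9, -6, -5)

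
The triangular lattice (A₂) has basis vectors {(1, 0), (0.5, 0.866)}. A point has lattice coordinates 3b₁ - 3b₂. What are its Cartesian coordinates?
(1.5, -2.598)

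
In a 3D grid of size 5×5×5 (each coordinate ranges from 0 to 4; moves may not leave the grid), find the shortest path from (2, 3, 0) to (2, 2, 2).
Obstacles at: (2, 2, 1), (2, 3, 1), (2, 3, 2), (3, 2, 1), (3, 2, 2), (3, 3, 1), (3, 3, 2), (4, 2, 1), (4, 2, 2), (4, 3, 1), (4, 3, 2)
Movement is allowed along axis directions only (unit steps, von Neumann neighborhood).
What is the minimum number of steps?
5
(one shortest path: (2, 3, 0) → (1, 3, 0) → (1, 2, 0) → (1, 2, 1) → (1, 2, 2) → (2, 2, 2))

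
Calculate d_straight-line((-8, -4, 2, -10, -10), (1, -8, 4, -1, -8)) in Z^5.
13.6382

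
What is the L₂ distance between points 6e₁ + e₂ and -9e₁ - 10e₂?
18.6011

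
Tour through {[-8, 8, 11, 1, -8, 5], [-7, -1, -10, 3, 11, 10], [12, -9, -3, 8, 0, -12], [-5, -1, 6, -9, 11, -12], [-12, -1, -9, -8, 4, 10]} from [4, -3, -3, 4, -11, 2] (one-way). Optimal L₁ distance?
238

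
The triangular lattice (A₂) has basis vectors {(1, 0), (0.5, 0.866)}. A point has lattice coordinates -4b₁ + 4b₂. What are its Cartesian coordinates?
(-2, 3.464)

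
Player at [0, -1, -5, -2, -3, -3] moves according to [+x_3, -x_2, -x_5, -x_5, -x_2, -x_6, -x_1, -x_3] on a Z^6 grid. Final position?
(-1, -3, -5, -2, -5, -4)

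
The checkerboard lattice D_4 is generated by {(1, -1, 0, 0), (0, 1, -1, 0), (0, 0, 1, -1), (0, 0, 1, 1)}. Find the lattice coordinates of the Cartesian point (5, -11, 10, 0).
5b₁ - 6b₂ + 2b₃ + 2b₄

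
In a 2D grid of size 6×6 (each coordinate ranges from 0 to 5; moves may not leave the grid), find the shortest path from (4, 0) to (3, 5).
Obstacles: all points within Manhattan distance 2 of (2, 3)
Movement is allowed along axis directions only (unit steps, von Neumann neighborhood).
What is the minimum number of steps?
8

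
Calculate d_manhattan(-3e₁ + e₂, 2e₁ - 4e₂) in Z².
10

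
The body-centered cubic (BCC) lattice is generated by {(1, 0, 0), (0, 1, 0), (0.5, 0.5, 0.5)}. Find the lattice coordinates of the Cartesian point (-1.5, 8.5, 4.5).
-6b₁ + 4b₂ + 9b₃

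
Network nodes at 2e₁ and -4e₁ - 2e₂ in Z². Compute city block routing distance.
8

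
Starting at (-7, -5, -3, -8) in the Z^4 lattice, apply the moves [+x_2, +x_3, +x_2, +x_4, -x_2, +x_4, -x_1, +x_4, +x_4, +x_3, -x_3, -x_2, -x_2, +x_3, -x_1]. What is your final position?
(-9, -6, -1, -4)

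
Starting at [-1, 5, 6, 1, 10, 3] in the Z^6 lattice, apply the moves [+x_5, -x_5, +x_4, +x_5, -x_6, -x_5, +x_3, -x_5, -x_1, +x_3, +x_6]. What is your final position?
(-2, 5, 8, 2, 9, 3)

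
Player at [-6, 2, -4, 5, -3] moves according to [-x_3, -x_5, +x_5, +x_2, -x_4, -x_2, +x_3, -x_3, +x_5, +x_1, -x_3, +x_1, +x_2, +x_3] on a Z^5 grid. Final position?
(-4, 3, -5, 4, -2)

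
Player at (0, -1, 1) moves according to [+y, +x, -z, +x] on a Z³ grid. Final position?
(2, 0, 0)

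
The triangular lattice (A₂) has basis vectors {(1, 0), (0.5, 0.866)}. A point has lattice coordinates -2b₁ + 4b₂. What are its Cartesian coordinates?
(0, 3.464)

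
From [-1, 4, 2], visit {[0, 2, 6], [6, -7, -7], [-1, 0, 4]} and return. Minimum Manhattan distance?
64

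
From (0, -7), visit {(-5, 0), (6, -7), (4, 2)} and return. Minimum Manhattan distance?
40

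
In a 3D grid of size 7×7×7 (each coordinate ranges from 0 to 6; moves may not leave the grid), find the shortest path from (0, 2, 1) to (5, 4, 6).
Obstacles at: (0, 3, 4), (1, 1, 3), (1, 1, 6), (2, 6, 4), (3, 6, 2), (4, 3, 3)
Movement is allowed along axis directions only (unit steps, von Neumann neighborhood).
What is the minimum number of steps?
12
(one shortest path: (0, 2, 1) → (1, 2, 1) → (2, 2, 1) → (3, 2, 1) → (4, 2, 1) → (5, 2, 1) → (5, 3, 1) → (5, 4, 1) → (5, 4, 2) → (5, 4, 3) → (5, 4, 4) → (5, 4, 5) → (5, 4, 6))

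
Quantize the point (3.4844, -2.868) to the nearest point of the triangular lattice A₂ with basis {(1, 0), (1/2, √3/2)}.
(3.5, -2.598)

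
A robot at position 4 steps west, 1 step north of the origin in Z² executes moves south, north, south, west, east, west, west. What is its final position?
(-6, 0)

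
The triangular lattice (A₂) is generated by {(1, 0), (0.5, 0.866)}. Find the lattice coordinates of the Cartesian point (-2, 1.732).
-3b₁ + 2b₂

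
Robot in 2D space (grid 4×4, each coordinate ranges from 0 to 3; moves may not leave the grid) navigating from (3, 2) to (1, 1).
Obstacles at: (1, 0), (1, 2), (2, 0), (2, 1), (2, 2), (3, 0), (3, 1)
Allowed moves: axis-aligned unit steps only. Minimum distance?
7
(one shortest path: (3, 2) → (3, 3) → (2, 3) → (1, 3) → (0, 3) → (0, 2) → (0, 1) → (1, 1))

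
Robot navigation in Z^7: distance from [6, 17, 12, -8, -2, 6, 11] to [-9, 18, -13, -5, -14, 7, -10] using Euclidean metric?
38.0263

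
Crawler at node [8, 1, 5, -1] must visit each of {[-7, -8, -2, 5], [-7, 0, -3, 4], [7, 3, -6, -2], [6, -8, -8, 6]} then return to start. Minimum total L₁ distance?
96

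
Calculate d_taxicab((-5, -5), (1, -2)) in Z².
9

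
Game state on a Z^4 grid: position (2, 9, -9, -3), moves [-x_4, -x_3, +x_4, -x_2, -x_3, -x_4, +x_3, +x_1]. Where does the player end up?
(3, 8, -10, -4)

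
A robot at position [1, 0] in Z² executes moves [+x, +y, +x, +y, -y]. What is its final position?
(3, 1)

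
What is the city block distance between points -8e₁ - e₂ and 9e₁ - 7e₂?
23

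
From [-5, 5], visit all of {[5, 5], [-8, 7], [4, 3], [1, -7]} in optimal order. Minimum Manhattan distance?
36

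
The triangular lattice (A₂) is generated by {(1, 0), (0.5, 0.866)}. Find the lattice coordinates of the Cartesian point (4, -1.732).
5b₁ - 2b₂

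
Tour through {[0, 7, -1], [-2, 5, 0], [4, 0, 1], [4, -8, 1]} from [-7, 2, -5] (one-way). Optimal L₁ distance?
39
(one optimal route: (-7, 2, -5) → (-2, 5, 0) → (0, 7, -1) → (4, 0, 1) → (4, -8, 1))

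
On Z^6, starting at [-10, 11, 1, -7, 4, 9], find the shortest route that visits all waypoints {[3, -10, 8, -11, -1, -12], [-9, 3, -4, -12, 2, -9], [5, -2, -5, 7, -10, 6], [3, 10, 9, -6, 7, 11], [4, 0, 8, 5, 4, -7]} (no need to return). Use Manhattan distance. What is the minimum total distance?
217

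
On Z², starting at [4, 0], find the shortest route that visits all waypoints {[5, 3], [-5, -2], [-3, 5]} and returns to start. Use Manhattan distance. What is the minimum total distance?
34
(one optimal route: (4, 0) → (5, 3) → (-3, 5) → (-5, -2) → (4, 0))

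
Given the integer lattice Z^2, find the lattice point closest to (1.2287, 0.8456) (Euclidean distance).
(1, 1)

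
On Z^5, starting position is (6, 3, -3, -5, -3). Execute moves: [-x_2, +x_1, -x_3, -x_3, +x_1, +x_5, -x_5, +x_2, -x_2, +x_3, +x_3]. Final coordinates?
(8, 2, -3, -5, -3)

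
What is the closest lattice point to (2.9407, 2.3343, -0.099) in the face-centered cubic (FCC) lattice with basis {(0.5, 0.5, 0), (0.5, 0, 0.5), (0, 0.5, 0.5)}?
(3, 2, 0)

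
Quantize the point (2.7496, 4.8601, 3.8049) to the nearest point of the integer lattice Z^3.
(3, 5, 4)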